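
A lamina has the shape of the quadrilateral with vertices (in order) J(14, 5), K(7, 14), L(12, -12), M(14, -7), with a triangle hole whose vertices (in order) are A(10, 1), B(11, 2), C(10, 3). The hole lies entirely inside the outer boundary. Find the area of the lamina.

79.5

Outer boundary:
Apply Gauss's area formula: 2A = Σ (x_i·y_{i+1} − x_{i+1}·y_i), indices taken mod 4.
Cross-terms: 161, -252, 84, 168  ⇒  Σ = 161
Area = |Σ|/2 = 80.5.
Hole:
Apply the shoelace formula: 2A = Σ (x_i·y_{i+1} − x_{i+1}·y_i), indices taken mod 3.
Σ = (9) + (13) + (-20) = 2
Area = |Σ|/2 = 1.
Net area = 80.5 − 1 = 79.5.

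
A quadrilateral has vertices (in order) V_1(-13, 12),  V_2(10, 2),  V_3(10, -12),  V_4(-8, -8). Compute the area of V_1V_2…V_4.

331

Σ = (-146) + (-140) + (-176) + (-200) = -662
Area = |Σ|/2 = 331.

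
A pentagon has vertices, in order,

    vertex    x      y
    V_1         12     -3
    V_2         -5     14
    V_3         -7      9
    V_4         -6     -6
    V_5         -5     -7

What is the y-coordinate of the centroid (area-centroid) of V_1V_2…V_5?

Apply the surveyor's formula. First the cross-terms c_i = x_i·y_{i+1} − x_{i+1}·y_i:
  153, 53, 96, 12, 99  ⇒  2A = 413, A = 206.5.
Then Σ (y_i + y_{i+1})·c_i = 2044, so ȳ = 2044 / (6·206.5) = 292/177.

292/177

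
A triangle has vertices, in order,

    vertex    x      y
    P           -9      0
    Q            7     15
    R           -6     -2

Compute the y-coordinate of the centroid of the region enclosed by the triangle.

Apply the surveyor's formula. First the cross-terms c_i = x_i·y_{i+1} − x_{i+1}·y_i:
  -135, 76, -18  ⇒  2A = -77, A = -38.5.
Then Σ (y_i + y_{i+1})·c_i = -1001, so ȳ = -1001 / (6·(-38.5)) = 13/3.

13/3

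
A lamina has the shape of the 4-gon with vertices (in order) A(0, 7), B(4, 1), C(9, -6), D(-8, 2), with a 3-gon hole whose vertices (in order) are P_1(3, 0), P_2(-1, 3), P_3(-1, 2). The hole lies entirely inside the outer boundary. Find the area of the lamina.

Outer boundary:
Σ = (-28) + (-33) + (-30) + (-56) = -147
Area = |Σ|/2 = 73.5.
Hole:
Σ = (9) + (1) + (-6) = 4
Area = |Σ|/2 = 2.
Net area = 73.5 − 2 = 71.5.

71.5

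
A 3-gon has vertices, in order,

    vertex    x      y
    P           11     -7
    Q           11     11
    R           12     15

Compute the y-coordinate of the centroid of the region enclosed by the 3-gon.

19/3

Apply the surveyor's formula. First the cross-terms c_i = x_i·y_{i+1} − x_{i+1}·y_i:
  198, 33, -249  ⇒  2A = -18, A = -9.
Then Σ (y_i + y_{i+1})·c_i = -342, so ȳ = -342 / (6·(-9)) = 19/3.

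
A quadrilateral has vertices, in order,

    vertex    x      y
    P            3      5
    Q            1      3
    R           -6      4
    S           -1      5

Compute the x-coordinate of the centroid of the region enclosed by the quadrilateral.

Apply the shoelace formula. First the cross-terms c_i = x_i·y_{i+1} − x_{i+1}·y_i:
  4, 22, -26, -20  ⇒  2A = -20, A = -10.
Then Σ (x_i + x_{i+1})·c_i = 48, so x̄ = 48 / (6·(-10)) = -0.8.

-0.8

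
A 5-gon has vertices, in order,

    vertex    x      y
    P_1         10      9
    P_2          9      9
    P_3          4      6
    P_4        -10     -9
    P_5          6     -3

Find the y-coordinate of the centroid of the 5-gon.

Apply Gauss's area formula. First the cross-terms c_i = x_i·y_{i+1} − x_{i+1}·y_i:
  9, 18, 24, 84, 84  ⇒  2A = 219, A = 109.5.
Then Σ (y_i + y_{i+1})·c_i = -144, so ȳ = -144 / (6·109.5) = -16/73.

-16/73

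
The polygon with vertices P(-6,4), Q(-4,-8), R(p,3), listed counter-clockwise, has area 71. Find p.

The doubled signed area Σ (x_i y_{i+1} − x_{i+1} y_i) is linear in p.
With p=0 it equals 70; the coefficient of p is 12 (from the two edges through R).
So 12·p + 70 = 2·71 = 142 ⇒ p = 6.

6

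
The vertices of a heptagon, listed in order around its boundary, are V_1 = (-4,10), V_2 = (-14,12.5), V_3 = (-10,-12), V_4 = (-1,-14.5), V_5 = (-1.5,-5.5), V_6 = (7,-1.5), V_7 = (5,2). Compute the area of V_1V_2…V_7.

Σ = (90) + (293) + (133) + (-16.25) + (40.75) + (21.5) + (58) = 620
Area = |Σ|/2 = 310.

310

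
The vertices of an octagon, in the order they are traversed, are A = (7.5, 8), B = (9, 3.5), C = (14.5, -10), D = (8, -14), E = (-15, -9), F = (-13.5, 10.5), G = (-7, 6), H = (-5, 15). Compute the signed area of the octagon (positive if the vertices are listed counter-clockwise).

-552.75

Apply the shoelace formula: 2A = Σ (x_i·y_{i+1} − x_{i+1}·y_i), indices taken mod 8.
Σ = (-45.75) + (-140.75) + (-123) + (-282) + (-279) + (-7.5) + (-75) + (-152.5) = -1105.5
Signed area = Σ/2 = -552.75 (negative ⇒ clockwise traversal).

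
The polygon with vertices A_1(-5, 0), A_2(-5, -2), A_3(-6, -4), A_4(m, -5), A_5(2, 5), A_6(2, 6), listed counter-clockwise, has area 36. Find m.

-2

Write out the shoelace sum; only the two edges meeting at A_4 involve m:
2·Area = [((-6)·(-5) − m·(-4)) + (m·5 − 2·(-5))] + 50
       = 9·m + 90 = 72
⇒ m = -2.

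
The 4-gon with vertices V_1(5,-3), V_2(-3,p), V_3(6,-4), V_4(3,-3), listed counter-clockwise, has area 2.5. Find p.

-2

The doubled signed area Σ (x_i y_{i+1} − x_{i+1} y_i) is linear in p.
With p=0 it equals 3; the coefficient of p is -1 (from the two edges through V_2).
So -1·p + 3 = 2·2.5 = 5 ⇒ p = -2.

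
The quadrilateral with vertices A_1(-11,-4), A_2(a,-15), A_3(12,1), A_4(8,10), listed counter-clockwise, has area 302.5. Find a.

14

Write out the shoelace sum; only the two edges meeting at A_2 involve a:
2·Area = [((-11)·(-15) − a·(-4)) + (a·1 − 12·(-15))] + 190
       = 5·a + 535 = 605
⇒ a = 14.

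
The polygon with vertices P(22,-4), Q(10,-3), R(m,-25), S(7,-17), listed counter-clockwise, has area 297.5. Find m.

Write out the shoelace sum; only the two edges meeting at R involve m:
2·Area = [(10·(-25) − m·(-3)) + (m·(-17) − 7·(-25))] + 320
       = -14·m + 245 = 595
⇒ m = -25.

-25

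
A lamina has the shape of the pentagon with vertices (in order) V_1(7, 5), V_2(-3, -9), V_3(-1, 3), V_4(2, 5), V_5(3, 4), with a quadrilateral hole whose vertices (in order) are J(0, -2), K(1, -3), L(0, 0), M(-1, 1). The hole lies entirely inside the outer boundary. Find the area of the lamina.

46.5

Outer boundary:
Apply the surveyor's formula: 2A = Σ (x_i·y_{i+1} − x_{i+1}·y_i), indices taken mod 5.
Σ = (-48) + (-18) + (-11) + (-7) + (-13) = -97
Area = |Σ|/2 = 48.5.
Hole:
Apply Gauss's area formula: 2A = Σ (x_i·y_{i+1} − x_{i+1}·y_i), indices taken mod 4.
J→K: (0)(-3) − (1)(-2) = 2
K→L: (1)(0) − (0)(-3) = 0
L→M: (0)(1) − (-1)(0) = 0
M→J: (-1)(-2) − (0)(1) = 2
Σ = 4
Area = |Σ|/2 = 2.
Net area = 48.5 − 2 = 46.5.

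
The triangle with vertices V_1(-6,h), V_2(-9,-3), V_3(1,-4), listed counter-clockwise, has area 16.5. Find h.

The doubled signed area Σ (x_i y_{i+1} − x_{i+1} y_i) is linear in h.
With h=0 it equals 33; the coefficient of h is 10 (from the two edges through V_1).
So 10·h + 33 = 2·16.5 = 33 ⇒ h = 0.

0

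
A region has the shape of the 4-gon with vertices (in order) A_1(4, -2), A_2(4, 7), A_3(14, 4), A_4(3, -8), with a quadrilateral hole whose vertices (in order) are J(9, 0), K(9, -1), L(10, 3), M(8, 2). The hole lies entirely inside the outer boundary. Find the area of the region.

69

Outer boundary:
Apply Gauss's area formula: 2A = Σ (x_i·y_{i+1} − x_{i+1}·y_i), indices taken mod 4.
A_1→A_2: (4)(7) − (4)(-2) = 36
A_2→A_3: (4)(4) − (14)(7) = -82
A_3→A_4: (14)(-8) − (3)(4) = -124
A_4→A_1: (3)(-2) − (4)(-8) = 26
Σ = -144
Area = |Σ|/2 = 72.
Hole:
Apply the surveyor's formula: 2A = Σ (x_i·y_{i+1} − x_{i+1}·y_i), indices taken mod 4.
Σ = (-9) + (37) + (-4) + (-18) = 6
Area = |Σ|/2 = 3.
Net area = 72 − 3 = 69.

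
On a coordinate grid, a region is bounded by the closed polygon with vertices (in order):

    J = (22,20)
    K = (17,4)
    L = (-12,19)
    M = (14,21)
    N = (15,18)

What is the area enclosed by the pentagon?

279

J→K: (22)(4) − (17)(20) = -252
K→L: (17)(19) − (-12)(4) = 371
L→M: (-12)(21) − (14)(19) = -518
M→N: (14)(18) − (15)(21) = -63
N→J: (15)(20) − (22)(18) = -96
Σ = -558
Area = |Σ|/2 = 279.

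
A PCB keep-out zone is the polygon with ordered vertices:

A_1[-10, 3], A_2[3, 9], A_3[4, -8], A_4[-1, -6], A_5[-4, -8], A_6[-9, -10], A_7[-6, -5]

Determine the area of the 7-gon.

Apply the shoelace (surveyor's) formula: 2A = Σ (x_i·y_{i+1} − x_{i+1}·y_i), indices taken mod 7.
A_1→A_2: (-10)(9) − (3)(3) = -99
A_2→A_3: (3)(-8) − (4)(9) = -60
A_3→A_4: (4)(-6) − (-1)(-8) = -32
A_4→A_5: (-1)(-8) − (-4)(-6) = -16
A_5→A_6: (-4)(-10) − (-9)(-8) = -32
A_6→A_7: (-9)(-5) − (-6)(-10) = -15
A_7→A_1: (-6)(3) − (-10)(-5) = -68
Σ = -322
Area = |Σ|/2 = 161.

161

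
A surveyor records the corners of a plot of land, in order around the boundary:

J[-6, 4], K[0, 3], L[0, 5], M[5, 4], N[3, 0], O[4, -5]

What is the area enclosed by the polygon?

Apply the shoelace (surveyor's) formula: 2A = Σ (x_i·y_{i+1} − x_{i+1}·y_i), indices taken mod 6.
Σ = (-18) + (0) + (-25) + (-12) + (-15) + (-14) = -84
Area = |Σ|/2 = 42.

42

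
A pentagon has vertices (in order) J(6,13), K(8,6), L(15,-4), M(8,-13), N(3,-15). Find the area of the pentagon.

Apply the shoelace formula: 2A = Σ (x_i·y_{i+1} − x_{i+1}·y_i), indices taken mod 5.
J→K: (6)(6) − (8)(13) = -68
K→L: (8)(-4) − (15)(6) = -122
L→M: (15)(-13) − (8)(-4) = -163
M→N: (8)(-15) − (3)(-13) = -81
N→J: (3)(13) − (6)(-15) = 129
Σ = -305
Area = |Σ|/2 = 152.5.

152.5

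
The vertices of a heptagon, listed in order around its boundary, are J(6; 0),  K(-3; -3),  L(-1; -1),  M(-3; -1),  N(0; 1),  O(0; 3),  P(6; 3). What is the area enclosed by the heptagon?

Apply Gauss's area formula: 2A = Σ (x_i·y_{i+1} − x_{i+1}·y_i), indices taken mod 7.
Σ = (-18) + (0) + (-2) + (-3) + (0) + (-18) + (-18) = -59
Area = |Σ|/2 = 29.5.

29.5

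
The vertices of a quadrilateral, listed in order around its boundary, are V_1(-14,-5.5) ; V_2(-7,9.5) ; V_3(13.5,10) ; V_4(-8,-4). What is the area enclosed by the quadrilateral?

177.875

Σ = (-171.5) + (-198.25) + (26) + (-12) = -355.75
Area = |Σ|/2 = 177.875.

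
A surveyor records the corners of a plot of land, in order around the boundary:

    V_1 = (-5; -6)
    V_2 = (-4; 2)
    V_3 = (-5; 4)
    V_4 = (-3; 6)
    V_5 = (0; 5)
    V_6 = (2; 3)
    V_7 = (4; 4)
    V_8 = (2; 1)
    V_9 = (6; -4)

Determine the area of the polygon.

Apply the shoelace (surveyor's) formula: 2A = Σ (x_i·y_{i+1} − x_{i+1}·y_i), indices taken mod 9.
Σ = (-34) + (-6) + (-18) + (-15) + (-10) + (-4) + (-4) + (-14) + (-56) = -161
Area = |Σ|/2 = 80.5.

80.5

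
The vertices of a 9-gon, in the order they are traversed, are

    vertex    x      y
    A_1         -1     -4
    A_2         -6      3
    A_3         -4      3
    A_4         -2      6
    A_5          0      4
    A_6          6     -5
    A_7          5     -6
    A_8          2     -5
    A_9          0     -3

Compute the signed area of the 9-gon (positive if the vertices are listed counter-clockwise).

A_1→A_2: (-1)(3) − (-6)(-4) = -27
A_2→A_3: (-6)(3) − (-4)(3) = -6
A_3→A_4: (-4)(6) − (-2)(3) = -18
A_4→A_5: (-2)(4) − (0)(6) = -8
A_5→A_6: (0)(-5) − (6)(4) = -24
A_6→A_7: (6)(-6) − (5)(-5) = -11
A_7→A_8: (5)(-5) − (2)(-6) = -13
A_8→A_9: (2)(-3) − (0)(-5) = -6
A_9→A_1: (0)(-4) − (-1)(-3) = -3
Σ = -116
Signed area = Σ/2 = -58 (negative ⇒ clockwise traversal).

-58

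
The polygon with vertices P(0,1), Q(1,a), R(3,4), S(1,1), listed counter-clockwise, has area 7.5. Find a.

-4

The doubled signed area Σ (x_i y_{i+1} − x_{i+1} y_i) is linear in a.
With a=0 it equals 3; the coefficient of a is -3 (from the two edges through Q).
So -3·a + 3 = 2·7.5 = 15 ⇒ a = -4.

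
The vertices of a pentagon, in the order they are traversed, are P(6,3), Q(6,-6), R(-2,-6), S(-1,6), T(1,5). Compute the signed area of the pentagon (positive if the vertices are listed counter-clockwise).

P→Q: (6)(-6) − (6)(3) = -54
Q→R: (6)(-6) − (-2)(-6) = -48
R→S: (-2)(6) − (-1)(-6) = -18
S→T: (-1)(5) − (1)(6) = -11
T→P: (1)(3) − (6)(5) = -27
Σ = -158
Signed area = Σ/2 = -79 (negative ⇒ clockwise traversal).

-79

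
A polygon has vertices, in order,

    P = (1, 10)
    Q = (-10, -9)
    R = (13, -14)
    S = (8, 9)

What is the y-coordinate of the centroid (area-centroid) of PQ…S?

Apply the shoelace (surveyor's) formula. First the cross-terms c_i = x_i·y_{i+1} − x_{i+1}·y_i:
  91, 257, 229, 71  ⇒  2A = 648, A = 324.
Then Σ (y_i + y_{i+1})·c_i = -5616, so ȳ = -5616 / (6·324) = -26/9.

-26/9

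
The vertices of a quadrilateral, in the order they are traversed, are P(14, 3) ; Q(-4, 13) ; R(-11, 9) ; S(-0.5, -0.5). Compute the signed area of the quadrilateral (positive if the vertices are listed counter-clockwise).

Cross-terms: 194, 107, 10, 5.5  ⇒  Σ = 316.5
Signed area = Σ/2 = 158.25 (positive ⇒ counter-clockwise traversal).

158.25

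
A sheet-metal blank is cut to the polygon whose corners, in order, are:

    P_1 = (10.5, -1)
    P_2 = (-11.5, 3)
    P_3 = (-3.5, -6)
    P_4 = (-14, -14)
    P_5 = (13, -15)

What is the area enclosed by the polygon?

300.5

Apply Gauss's area formula: 2A = Σ (x_i·y_{i+1} − x_{i+1}·y_i), indices taken mod 5.
Σ = (20) + (79.5) + (-35) + (392) + (144.5) = 601
Area = |Σ|/2 = 300.5.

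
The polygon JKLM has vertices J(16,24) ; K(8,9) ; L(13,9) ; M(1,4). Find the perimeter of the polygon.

|JK| = √((-8)² + (-15)²) = √289 = 17
|KL| = √((5)² + (0)²) = √25 = 5
|LM| = √((-12)² + (-5)²) = √169 = 13
|MJ| = √((15)² + (20)²) = √625 = 25
Perimeter = 17 + 5 + 13 + 25 = 60.

60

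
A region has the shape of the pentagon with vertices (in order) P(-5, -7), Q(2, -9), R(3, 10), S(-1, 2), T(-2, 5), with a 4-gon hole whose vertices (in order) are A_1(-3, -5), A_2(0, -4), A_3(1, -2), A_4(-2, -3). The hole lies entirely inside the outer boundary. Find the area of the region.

75

Outer boundary:
Apply the shoelace (surveyor's) formula: 2A = Σ (x_i·y_{i+1} − x_{i+1}·y_i), indices taken mod 5.
Σ = (59) + (47) + (16) + (-1) + (39) = 160
Area = |Σ|/2 = 80.
Hole:
Cross-terms: 12, 4, -7, 1  ⇒  Σ = 10
Area = |Σ|/2 = 5.
Net area = 80 − 5 = 75.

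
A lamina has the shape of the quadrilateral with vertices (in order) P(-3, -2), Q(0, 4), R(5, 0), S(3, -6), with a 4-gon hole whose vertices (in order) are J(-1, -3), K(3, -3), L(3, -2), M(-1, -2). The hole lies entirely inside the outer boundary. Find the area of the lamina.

39

Outer boundary:
Apply the surveyor's formula: 2A = Σ (x_i·y_{i+1} − x_{i+1}·y_i), indices taken mod 4.
Cross-terms: -12, -20, -30, -24  ⇒  Σ = -86
Area = |Σ|/2 = 43.
Hole:
Apply the shoelace (surveyor's) formula: 2A = Σ (x_i·y_{i+1} − x_{i+1}·y_i), indices taken mod 4.
Σ = (12) + (3) + (-8) + (1) = 8
Area = |Σ|/2 = 4.
Net area = 43 − 4 = 39.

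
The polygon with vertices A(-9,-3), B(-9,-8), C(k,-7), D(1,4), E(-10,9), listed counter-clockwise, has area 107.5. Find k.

Write out the shoelace sum; only the two edges meeting at C involve k:
2·Area = [((-9)·(-7) − k·(-8)) + (k·4 − 1·(-7))] + 205
       = 12·k + 275 = 215
⇒ k = -5.

-5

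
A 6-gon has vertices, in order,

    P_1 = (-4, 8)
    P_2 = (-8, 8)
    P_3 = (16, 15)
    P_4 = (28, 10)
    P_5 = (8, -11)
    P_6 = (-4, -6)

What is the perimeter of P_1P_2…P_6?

|P_1P_2| = √((-4)² + (0)²) = √16 = 4
|P_2P_3| = √((24)² + (7)²) = √625 = 25
|P_3P_4| = √((12)² + (-5)²) = √169 = 13
|P_4P_5| = √((-20)² + (-21)²) = √841 = 29
|P_5P_6| = √((-12)² + (5)²) = √169 = 13
|P_6P_1| = √((0)² + (14)²) = √196 = 14
Perimeter = 4 + 25 + 13 + 29 + 13 + 14 = 98.

98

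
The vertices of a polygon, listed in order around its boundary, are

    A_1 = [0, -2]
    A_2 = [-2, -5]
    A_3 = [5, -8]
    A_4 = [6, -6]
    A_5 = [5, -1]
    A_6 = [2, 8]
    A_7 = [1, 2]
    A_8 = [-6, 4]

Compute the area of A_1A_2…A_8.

Σ = (-4) + (41) + (18) + (24) + (42) + (-4) + (16) + (12) = 145
Area = |Σ|/2 = 72.5.

72.5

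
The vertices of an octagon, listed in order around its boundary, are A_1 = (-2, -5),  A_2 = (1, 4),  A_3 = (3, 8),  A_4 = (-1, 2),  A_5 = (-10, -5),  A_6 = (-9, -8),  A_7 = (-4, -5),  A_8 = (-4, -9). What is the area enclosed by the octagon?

49

Apply Gauss's area formula: 2A = Σ (x_i·y_{i+1} − x_{i+1}·y_i), indices taken mod 8.
A_1→A_2: (-2)(4) − (1)(-5) = -3
A_2→A_3: (1)(8) − (3)(4) = -4
A_3→A_4: (3)(2) − (-1)(8) = 14
A_4→A_5: (-1)(-5) − (-10)(2) = 25
A_5→A_6: (-10)(-8) − (-9)(-5) = 35
A_6→A_7: (-9)(-5) − (-4)(-8) = 13
A_7→A_8: (-4)(-9) − (-4)(-5) = 16
A_8→A_1: (-4)(-5) − (-2)(-9) = 2
Σ = 98
Area = |Σ|/2 = 49.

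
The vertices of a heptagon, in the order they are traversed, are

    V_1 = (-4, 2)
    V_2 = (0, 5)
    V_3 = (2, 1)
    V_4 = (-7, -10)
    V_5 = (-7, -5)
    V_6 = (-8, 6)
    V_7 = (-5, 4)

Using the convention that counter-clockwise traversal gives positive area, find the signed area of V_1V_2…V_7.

Apply the shoelace formula: 2A = Σ (x_i·y_{i+1} − x_{i+1}·y_i), indices taken mod 7.
Σ = (-20) + (-10) + (-13) + (-35) + (-82) + (-2) + (6) = -156
Signed area = Σ/2 = -78 (negative ⇒ clockwise traversal).

-78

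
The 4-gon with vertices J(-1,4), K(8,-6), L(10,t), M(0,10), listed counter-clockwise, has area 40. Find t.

-8

The doubled signed area Σ (x_i y_{i+1} − x_{i+1} y_i) is linear in t.
With t=0 it equals 144; the coefficient of t is 8 (from the two edges through L).
So 8·t + 144 = 2·40 = 80 ⇒ t = -8.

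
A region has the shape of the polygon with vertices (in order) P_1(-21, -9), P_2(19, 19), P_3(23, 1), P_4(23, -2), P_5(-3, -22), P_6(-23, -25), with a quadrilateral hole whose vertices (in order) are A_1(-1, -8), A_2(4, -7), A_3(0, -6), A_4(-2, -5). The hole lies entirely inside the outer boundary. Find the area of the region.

981

Outer boundary:
Σ = (-228) + (-418) + (-69) + (-512) + (-431) + (-318) = -1976
Area = |Σ|/2 = 988.
Hole:
Σ = (39) + (-24) + (-12) + (11) = 14
Area = |Σ|/2 = 7.
Net area = 988 − 7 = 981.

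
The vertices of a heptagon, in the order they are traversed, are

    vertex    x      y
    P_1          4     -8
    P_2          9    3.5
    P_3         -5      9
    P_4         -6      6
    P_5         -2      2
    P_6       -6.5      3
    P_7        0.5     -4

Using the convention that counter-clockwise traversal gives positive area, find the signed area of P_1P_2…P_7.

Apply Gauss's area formula: 2A = Σ (x_i·y_{i+1} − x_{i+1}·y_i), indices taken mod 7.
Σ = (86) + (98.5) + (24) + (0) + (7) + (24.5) + (12) = 252
Signed area = Σ/2 = 126 (positive ⇒ counter-clockwise traversal).

126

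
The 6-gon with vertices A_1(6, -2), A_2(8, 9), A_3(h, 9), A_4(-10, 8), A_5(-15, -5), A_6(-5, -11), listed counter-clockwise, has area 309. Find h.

Write out the shoelace sum; only the two edges meeting at A_3 involve h:
2·Area = [(8·9 − h·9) + (h·8 − (-10)·9)] + 456
       = -1·h + 618 = 618
⇒ h = 0.

0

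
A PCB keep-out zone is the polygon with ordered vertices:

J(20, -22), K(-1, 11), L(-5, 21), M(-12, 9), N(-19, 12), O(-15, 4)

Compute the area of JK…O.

Σ = (198) + (34) + (207) + (27) + (104) + (250) = 820
Area = |Σ|/2 = 410.

410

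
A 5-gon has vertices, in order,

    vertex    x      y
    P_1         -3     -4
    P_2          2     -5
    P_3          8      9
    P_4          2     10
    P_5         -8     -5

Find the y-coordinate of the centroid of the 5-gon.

Apply the shoelace formula. First the cross-terms c_i = x_i·y_{i+1} − x_{i+1}·y_i:
  23, 58, 62, 70, 17  ⇒  2A = 230, A = 115.
Then Σ (y_i + y_{i+1})·c_i = 1400, so ȳ = 1400 / (6·115) = 140/69.

140/69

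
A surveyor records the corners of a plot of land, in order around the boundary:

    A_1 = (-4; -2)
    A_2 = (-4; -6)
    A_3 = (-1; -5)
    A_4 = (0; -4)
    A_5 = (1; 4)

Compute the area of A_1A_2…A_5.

26

Apply the shoelace (surveyor's) formula: 2A = Σ (x_i·y_{i+1} − x_{i+1}·y_i), indices taken mod 5.
A_1→A_2: (-4)(-6) − (-4)(-2) = 16
A_2→A_3: (-4)(-5) − (-1)(-6) = 14
A_3→A_4: (-1)(-4) − (0)(-5) = 4
A_4→A_5: (0)(4) − (1)(-4) = 4
A_5→A_1: (1)(-2) − (-4)(4) = 14
Σ = 52
Area = |Σ|/2 = 26.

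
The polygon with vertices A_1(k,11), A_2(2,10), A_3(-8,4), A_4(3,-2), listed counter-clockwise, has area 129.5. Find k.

13

The doubled signed area Σ (x_i y_{i+1} − x_{i+1} y_i) is linear in k.
With k=0 it equals 103; the coefficient of k is 12 (from the two edges through A_1).
So 12·k + 103 = 2·129.5 = 259 ⇒ k = 13.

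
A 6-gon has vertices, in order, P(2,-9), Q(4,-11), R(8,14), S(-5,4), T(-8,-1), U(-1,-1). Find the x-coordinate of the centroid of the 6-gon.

Apply the surveyor's formula. First the cross-terms c_i = x_i·y_{i+1} − x_{i+1}·y_i:
  14, 144, 102, 37, 7, 11  ⇒  2A = 315, A = 157.5.
Then Σ (x_i + x_{i+1})·c_i = 1585, so x̄ = 1585 / (6·157.5) = 317/189.

317/189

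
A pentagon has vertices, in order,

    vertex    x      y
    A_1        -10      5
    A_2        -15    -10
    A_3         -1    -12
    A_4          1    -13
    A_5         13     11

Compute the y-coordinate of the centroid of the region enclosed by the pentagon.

-112/87

Apply the shoelace formula. First the cross-terms c_i = x_i·y_{i+1} − x_{i+1}·y_i:
  175, 170, 25, 180, 175  ⇒  2A = 725, A = 362.5.
Then Σ (y_i + y_{i+1})·c_i = -2800, so ȳ = -2800 / (6·362.5) = -112/87.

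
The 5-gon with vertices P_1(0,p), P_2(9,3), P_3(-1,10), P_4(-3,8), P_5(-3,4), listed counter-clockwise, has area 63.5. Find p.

Write out the shoelace sum; only the two edges meeting at P_1 involve p:
2·Area = [((-3)·p − 0·4) + (0·3 − 9·p)] + 127
       = -12·p + 127 = 127
⇒ p = 0.

0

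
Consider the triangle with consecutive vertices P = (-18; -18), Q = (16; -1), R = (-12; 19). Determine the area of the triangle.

Apply Gauss's area formula: 2A = Σ (x_i·y_{i+1} − x_{i+1}·y_i), indices taken mod 3.
P→Q: (-18)(-1) − (16)(-18) = 306
Q→R: (16)(19) − (-12)(-1) = 292
R→P: (-12)(-18) − (-18)(19) = 558
Σ = 1156
Area = |Σ|/2 = 578.

578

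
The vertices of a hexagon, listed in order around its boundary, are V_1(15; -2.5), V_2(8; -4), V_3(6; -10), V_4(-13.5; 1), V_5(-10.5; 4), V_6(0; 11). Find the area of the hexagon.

Σ = (-40) + (-56) + (-129) + (-43.5) + (-115.5) + (-165) = -549
Area = |Σ|/2 = 274.5.

274.5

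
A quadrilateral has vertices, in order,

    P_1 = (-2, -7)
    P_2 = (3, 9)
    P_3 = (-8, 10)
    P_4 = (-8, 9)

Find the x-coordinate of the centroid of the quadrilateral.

Apply the shoelace formula. First the cross-terms c_i = x_i·y_{i+1} − x_{i+1}·y_i:
  3, 102, 8, 74  ⇒  2A = 187, A = 93.5.
Then Σ (x_i + x_{i+1})·c_i = -1375, so x̄ = -1375 / (6·93.5) = -125/51.

-125/51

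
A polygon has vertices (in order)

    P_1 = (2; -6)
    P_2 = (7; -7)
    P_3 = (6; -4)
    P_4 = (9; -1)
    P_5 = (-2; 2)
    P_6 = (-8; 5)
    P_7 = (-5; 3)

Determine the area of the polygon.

Apply the shoelace formula: 2A = Σ (x_i·y_{i+1} − x_{i+1}·y_i), indices taken mod 7.
Σ = (28) + (14) + (30) + (16) + (6) + (1) + (24) = 119
Area = |Σ|/2 = 59.5.

59.5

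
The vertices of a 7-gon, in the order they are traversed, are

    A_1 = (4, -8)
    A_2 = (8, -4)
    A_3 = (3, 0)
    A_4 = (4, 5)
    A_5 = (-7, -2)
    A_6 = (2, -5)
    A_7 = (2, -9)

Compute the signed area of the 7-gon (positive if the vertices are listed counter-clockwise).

Apply the shoelace formula: 2A = Σ (x_i·y_{i+1} − x_{i+1}·y_i), indices taken mod 7.
A_1→A_2: (4)(-4) − (8)(-8) = 48
A_2→A_3: (8)(0) − (3)(-4) = 12
A_3→A_4: (3)(5) − (4)(0) = 15
A_4→A_5: (4)(-2) − (-7)(5) = 27
A_5→A_6: (-7)(-5) − (2)(-2) = 39
A_6→A_7: (2)(-9) − (2)(-5) = -8
A_7→A_1: (2)(-8) − (4)(-9) = 20
Σ = 153
Signed area = Σ/2 = 76.5 (positive ⇒ counter-clockwise traversal).

76.5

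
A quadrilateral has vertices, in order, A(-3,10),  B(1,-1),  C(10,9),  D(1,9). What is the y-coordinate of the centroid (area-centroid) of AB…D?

75/13

Apply the shoelace (surveyor's) formula. First the cross-terms c_i = x_i·y_{i+1} − x_{i+1}·y_i:
  -7, 19, 81, 37  ⇒  2A = 130, A = 65.
Then Σ (y_i + y_{i+1})·c_i = 2250, so ȳ = 2250 / (6·65) = 75/13.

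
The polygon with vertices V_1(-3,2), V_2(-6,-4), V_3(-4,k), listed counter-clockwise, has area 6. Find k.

Write out the shoelace sum; only the two edges meeting at V_3 involve k:
2·Area = [((-6)·k − (-4)·(-4)) + ((-4)·2 − (-3)·k)] + 24
       = -3·k + 0 = 12
⇒ k = -4.

-4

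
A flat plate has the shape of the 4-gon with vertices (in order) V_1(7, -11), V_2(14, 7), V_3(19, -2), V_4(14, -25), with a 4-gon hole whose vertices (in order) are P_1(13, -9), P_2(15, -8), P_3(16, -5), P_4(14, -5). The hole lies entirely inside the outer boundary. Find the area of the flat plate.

185.5

Outer boundary:
Apply the surveyor's formula: 2A = Σ (x_i·y_{i+1} − x_{i+1}·y_i), indices taken mod 4.
Σ = (203) + (-161) + (-447) + (21) = -384
Area = |Σ|/2 = 192.
Hole:
Apply Gauss's area formula: 2A = Σ (x_i·y_{i+1} − x_{i+1}·y_i), indices taken mod 4.
Σ = (31) + (53) + (-10) + (-61) = 13
Area = |Σ|/2 = 6.5.
Net area = 192 − 6.5 = 185.5.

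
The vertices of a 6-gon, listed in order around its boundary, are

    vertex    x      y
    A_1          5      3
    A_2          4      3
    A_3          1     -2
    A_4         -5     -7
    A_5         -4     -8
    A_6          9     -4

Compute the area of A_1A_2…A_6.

Σ = (3) + (-11) + (-17) + (12) + (88) + (47) = 122
Area = |Σ|/2 = 61.

61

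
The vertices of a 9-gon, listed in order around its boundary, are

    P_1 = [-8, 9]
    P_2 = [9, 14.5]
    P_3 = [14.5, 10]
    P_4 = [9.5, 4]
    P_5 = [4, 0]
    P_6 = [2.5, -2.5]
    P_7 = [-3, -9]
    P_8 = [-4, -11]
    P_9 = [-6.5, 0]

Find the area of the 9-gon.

271.625

Apply the shoelace (surveyor's) formula: 2A = Σ (x_i·y_{i+1} − x_{i+1}·y_i), indices taken mod 9.
P_1→P_2: (-8)(14.5) − (9)(9) = -197
P_2→P_3: (9)(10) − (14.5)(14.5) = -120.25
P_3→P_4: (14.5)(4) − (9.5)(10) = -37
P_4→P_5: (9.5)(0) − (4)(4) = -16
P_5→P_6: (4)(-2.5) − (2.5)(0) = -10
P_6→P_7: (2.5)(-9) − (-3)(-2.5) = -30
P_7→P_8: (-3)(-11) − (-4)(-9) = -3
P_8→P_9: (-4)(0) − (-6.5)(-11) = -71.5
P_9→P_1: (-6.5)(9) − (-8)(0) = -58.5
Σ = -543.25
Area = |Σ|/2 = 271.625.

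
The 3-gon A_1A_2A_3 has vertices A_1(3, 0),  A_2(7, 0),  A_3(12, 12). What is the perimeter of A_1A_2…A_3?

32

|A_1A_2| = √((4)² + (0)²) = √16 = 4
|A_2A_3| = √((5)² + (12)²) = √169 = 13
|A_3A_1| = √((-9)² + (-12)²) = √225 = 15
Perimeter = 4 + 13 + 15 = 32.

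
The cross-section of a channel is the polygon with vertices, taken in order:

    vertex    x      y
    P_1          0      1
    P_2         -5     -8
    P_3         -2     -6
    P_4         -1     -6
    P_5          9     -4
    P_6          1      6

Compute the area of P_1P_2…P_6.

Apply the surveyor's formula: 2A = Σ (x_i·y_{i+1} − x_{i+1}·y_i), indices taken mod 6.
P_1→P_2: (0)(-8) − (-5)(1) = 5
P_2→P_3: (-5)(-6) − (-2)(-8) = 14
P_3→P_4: (-2)(-6) − (-1)(-6) = 6
P_4→P_5: (-1)(-4) − (9)(-6) = 58
P_5→P_6: (9)(6) − (1)(-4) = 58
P_6→P_1: (1)(1) − (0)(6) = 1
Σ = 142
Area = |Σ|/2 = 71.

71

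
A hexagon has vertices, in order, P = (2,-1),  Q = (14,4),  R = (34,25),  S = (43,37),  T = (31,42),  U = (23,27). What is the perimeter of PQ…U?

|PQ| = √((12)² + (5)²) = √169 = 13
|QR| = √((20)² + (21)²) = √841 = 29
|RS| = √((9)² + (12)²) = √225 = 15
|ST| = √((-12)² + (5)²) = √169 = 13
|TU| = √((-8)² + (-15)²) = √289 = 17
|UP| = √((-21)² + (-28)²) = √1225 = 35
Perimeter = 13 + 29 + 15 + 13 + 17 + 35 = 122.

122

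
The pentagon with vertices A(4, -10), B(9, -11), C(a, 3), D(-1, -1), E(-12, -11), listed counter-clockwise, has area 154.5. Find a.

Write out the shoelace sum; only the two edges meeting at C involve a:
2·Area = [(9·3 − a·(-11)) + (a·(-1) − (-1)·3)] + 209
       = 10·a + 239 = 309
⇒ a = 7.

7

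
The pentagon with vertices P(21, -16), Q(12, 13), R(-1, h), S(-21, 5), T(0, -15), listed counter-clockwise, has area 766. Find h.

The doubled signed area Σ (x_i y_{i+1} − x_{i+1} y_i) is linear in h.
With h=0 it equals 1103; the coefficient of h is 33 (from the two edges through R).
So 33·h + 1103 = 2·766 = 1532 ⇒ h = 13.

13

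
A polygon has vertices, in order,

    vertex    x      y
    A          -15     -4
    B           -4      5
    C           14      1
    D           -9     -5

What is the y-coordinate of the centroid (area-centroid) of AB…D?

-4/53

Apply the shoelace formula. First the cross-terms c_i = x_i·y_{i+1} − x_{i+1}·y_i:
  -91, -74, -61, -39  ⇒  2A = -265, A = -132.5.
Then Σ (y_i + y_{i+1})·c_i = 60, so ȳ = 60 / (6·(-132.5)) = -4/53.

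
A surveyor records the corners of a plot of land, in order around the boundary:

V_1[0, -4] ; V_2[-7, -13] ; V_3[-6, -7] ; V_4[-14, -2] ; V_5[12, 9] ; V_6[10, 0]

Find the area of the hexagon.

187.5

Cross-terms: -28, -29, -86, -102, -90, -40  ⇒  Σ = -375
Area = |Σ|/2 = 187.5.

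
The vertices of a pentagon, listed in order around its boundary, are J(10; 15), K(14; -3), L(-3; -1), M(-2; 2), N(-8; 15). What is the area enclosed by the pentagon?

Apply Gauss's area formula: 2A = Σ (x_i·y_{i+1} − x_{i+1}·y_i), indices taken mod 5.
J→K: (10)(-3) − (14)(15) = -240
K→L: (14)(-1) − (-3)(-3) = -23
L→M: (-3)(2) − (-2)(-1) = -8
M→N: (-2)(15) − (-8)(2) = -14
N→J: (-8)(15) − (10)(15) = -270
Σ = -555
Area = |Σ|/2 = 277.5.

277.5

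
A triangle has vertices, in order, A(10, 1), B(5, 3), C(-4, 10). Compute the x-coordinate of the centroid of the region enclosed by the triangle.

Apply the shoelace (surveyor's) formula. First the cross-terms c_i = x_i·y_{i+1} − x_{i+1}·y_i:
  25, 62, -104  ⇒  2A = -17, A = -8.5.
Then Σ (x_i + x_{i+1})·c_i = -187, so x̄ = -187 / (6·(-8.5)) = 11/3.

11/3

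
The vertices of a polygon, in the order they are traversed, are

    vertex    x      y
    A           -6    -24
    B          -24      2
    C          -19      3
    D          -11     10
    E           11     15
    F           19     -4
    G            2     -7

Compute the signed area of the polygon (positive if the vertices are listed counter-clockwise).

-799

Apply the shoelace (surveyor's) formula: 2A = Σ (x_i·y_{i+1} − x_{i+1}·y_i), indices taken mod 7.
A→B: (-6)(2) − (-24)(-24) = -588
B→C: (-24)(3) − (-19)(2) = -34
C→D: (-19)(10) − (-11)(3) = -157
D→E: (-11)(15) − (11)(10) = -275
E→F: (11)(-4) − (19)(15) = -329
F→G: (19)(-7) − (2)(-4) = -125
G→A: (2)(-24) − (-6)(-7) = -90
Σ = -1598
Signed area = Σ/2 = -799 (negative ⇒ clockwise traversal).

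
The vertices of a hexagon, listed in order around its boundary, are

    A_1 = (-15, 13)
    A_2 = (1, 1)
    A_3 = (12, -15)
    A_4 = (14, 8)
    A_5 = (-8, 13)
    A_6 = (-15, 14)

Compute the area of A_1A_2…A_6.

Cross-terms: -28, -27, 306, 246, 83, 15  ⇒  Σ = 595
Area = |Σ|/2 = 297.5.

297.5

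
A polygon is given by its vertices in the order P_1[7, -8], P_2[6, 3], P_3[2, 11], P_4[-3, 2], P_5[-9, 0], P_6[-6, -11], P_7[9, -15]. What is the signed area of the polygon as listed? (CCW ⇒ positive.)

Cross-terms: 69, 60, 37, 18, 99, 189, 33  ⇒  Σ = 505
Signed area = Σ/2 = 252.5 (positive ⇒ counter-clockwise traversal).

252.5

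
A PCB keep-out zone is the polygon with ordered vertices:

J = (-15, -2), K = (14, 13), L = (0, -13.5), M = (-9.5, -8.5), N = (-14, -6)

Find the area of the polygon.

304.125

J→K: (-15)(13) − (14)(-2) = -167
K→L: (14)(-13.5) − (0)(13) = -189
L→M: (0)(-8.5) − (-9.5)(-13.5) = -128.25
M→N: (-9.5)(-6) − (-14)(-8.5) = -62
N→J: (-14)(-2) − (-15)(-6) = -62
Σ = -608.25
Area = |Σ|/2 = 304.125.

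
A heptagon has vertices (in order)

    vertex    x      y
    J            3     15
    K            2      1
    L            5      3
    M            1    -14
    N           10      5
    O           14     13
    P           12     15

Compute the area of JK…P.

147.5

Σ = (-27) + (1) + (-73) + (145) + (60) + (54) + (135) = 295
Area = |Σ|/2 = 147.5.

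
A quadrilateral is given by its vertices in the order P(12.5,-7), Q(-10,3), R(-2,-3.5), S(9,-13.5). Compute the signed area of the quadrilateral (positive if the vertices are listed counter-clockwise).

Apply the shoelace formula: 2A = Σ (x_i·y_{i+1} − x_{i+1}·y_i), indices taken mod 4.
Σ = (-32.5) + (41) + (58.5) + (105.75) = 172.75
Signed area = Σ/2 = 86.375 (positive ⇒ counter-clockwise traversal).

86.375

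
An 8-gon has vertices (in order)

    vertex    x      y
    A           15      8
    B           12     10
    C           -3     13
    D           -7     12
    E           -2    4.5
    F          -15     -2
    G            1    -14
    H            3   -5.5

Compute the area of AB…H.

Σ = (54) + (186) + (55) + (-7.5) + (71.5) + (212) + (36.5) + (106.5) = 714
Area = |Σ|/2 = 357.

357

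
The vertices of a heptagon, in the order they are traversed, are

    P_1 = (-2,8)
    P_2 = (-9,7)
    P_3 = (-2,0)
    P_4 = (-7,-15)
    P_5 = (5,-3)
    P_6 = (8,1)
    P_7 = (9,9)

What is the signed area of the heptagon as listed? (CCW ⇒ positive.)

190

Σ = (58) + (14) + (30) + (96) + (29) + (63) + (90) = 380
Signed area = Σ/2 = 190 (positive ⇒ counter-clockwise traversal).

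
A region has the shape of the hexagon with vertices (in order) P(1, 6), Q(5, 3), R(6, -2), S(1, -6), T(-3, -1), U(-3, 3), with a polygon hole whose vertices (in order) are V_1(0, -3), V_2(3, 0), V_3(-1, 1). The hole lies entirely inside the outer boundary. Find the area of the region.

63

Outer boundary:
P→Q: (1)(3) − (5)(6) = -27
Q→R: (5)(-2) − (6)(3) = -28
R→S: (6)(-6) − (1)(-2) = -34
S→T: (1)(-1) − (-3)(-6) = -19
T→U: (-3)(3) − (-3)(-1) = -12
U→P: (-3)(6) − (1)(3) = -21
Σ = -141
Area = |Σ|/2 = 70.5.
Hole:
Apply Gauss's area formula: 2A = Σ (x_i·y_{i+1} − x_{i+1}·y_i), indices taken mod 3.
V_1→V_2: (0)(0) − (3)(-3) = 9
V_2→V_3: (3)(1) − (-1)(0) = 3
V_3→V_1: (-1)(-3) − (0)(1) = 3
Σ = 15
Area = |Σ|/2 = 7.5.
Net area = 70.5 − 7.5 = 63.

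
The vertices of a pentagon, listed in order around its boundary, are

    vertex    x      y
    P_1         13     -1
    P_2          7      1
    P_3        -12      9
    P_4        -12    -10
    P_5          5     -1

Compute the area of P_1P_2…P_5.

196.5

Cross-terms: 20, 75, 228, 62, 8  ⇒  Σ = 393
Area = |Σ|/2 = 196.5.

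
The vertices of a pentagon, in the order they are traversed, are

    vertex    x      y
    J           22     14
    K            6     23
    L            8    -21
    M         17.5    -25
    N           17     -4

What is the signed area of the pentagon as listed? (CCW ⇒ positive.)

Apply the shoelace formula: 2A = Σ (x_i·y_{i+1} − x_{i+1}·y_i), indices taken mod 5.
Σ = (422) + (-310) + (167.5) + (355) + (326) = 960.5
Signed area = Σ/2 = 480.25 (positive ⇒ counter-clockwise traversal).

480.25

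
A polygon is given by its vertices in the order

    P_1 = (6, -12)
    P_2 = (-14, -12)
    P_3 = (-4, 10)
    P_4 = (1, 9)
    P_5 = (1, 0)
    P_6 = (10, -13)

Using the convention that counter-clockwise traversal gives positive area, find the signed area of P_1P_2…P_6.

-269

Apply the surveyor's formula: 2A = Σ (x_i·y_{i+1} − x_{i+1}·y_i), indices taken mod 6.
P_1→P_2: (6)(-12) − (-14)(-12) = -240
P_2→P_3: (-14)(10) − (-4)(-12) = -188
P_3→P_4: (-4)(9) − (1)(10) = -46
P_4→P_5: (1)(0) − (1)(9) = -9
P_5→P_6: (1)(-13) − (10)(0) = -13
P_6→P_1: (10)(-12) − (6)(-13) = -42
Σ = -538
Signed area = Σ/2 = -269 (negative ⇒ clockwise traversal).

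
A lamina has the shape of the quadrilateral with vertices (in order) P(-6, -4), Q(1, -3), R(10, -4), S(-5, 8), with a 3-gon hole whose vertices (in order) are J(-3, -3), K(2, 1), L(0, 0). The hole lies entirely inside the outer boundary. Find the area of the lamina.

86.5

Outer boundary:
Apply the surveyor's formula: 2A = Σ (x_i·y_{i+1} − x_{i+1}·y_i), indices taken mod 4.
Σ = (22) + (26) + (60) + (68) = 176
Area = |Σ|/2 = 88.
Hole:
Apply the surveyor's formula: 2A = Σ (x_i·y_{i+1} − x_{i+1}·y_i), indices taken mod 3.
Σ = (3) + (0) + (0) = 3
Area = |Σ|/2 = 1.5.
Net area = 88 − 1.5 = 86.5.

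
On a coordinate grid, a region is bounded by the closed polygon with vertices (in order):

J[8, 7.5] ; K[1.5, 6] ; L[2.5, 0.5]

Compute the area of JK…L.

Apply the surveyor's formula: 2A = Σ (x_i·y_{i+1} − x_{i+1}·y_i), indices taken mod 3.
J→K: (8)(6) − (1.5)(7.5) = 36.75
K→L: (1.5)(0.5) − (2.5)(6) = -14.25
L→J: (2.5)(7.5) − (8)(0.5) = 14.75
Σ = 37.25
Area = |Σ|/2 = 18.625.

18.625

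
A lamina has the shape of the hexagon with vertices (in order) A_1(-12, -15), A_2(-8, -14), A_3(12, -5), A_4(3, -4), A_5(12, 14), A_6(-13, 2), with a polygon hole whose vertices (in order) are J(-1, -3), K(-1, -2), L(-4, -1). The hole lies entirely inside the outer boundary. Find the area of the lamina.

367.5

Outer boundary:
Apply the surveyor's formula: 2A = Σ (x_i·y_{i+1} − x_{i+1}·y_i), indices taken mod 6.
Σ = (48) + (208) + (-33) + (90) + (206) + (219) = 738
Area = |Σ|/2 = 369.
Hole:
Σ = (-1) + (-7) + (11) = 3
Area = |Σ|/2 = 1.5.
Net area = 369 − 1.5 = 367.5.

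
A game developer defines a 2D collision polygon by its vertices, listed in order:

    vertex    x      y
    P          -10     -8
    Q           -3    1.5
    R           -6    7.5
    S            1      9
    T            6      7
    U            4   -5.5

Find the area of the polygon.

154.5

Σ = (-39) + (-13.5) + (-61.5) + (-47) + (-61) + (-87) = -309
Area = |Σ|/2 = 154.5.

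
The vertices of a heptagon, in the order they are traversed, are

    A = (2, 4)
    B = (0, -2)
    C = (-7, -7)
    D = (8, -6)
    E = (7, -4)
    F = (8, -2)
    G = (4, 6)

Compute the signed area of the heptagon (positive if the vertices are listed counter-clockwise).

84

Apply the shoelace (surveyor's) formula: 2A = Σ (x_i·y_{i+1} − x_{i+1}·y_i), indices taken mod 7.
Σ = (-4) + (-14) + (98) + (10) + (18) + (56) + (4) = 168
Signed area = Σ/2 = 84 (positive ⇒ counter-clockwise traversal).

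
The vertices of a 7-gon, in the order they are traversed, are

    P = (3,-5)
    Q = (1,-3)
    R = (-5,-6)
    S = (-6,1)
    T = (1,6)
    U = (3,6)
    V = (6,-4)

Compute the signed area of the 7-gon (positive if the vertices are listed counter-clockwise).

Apply the shoelace formula: 2A = Σ (x_i·y_{i+1} − x_{i+1}·y_i), indices taken mod 7.
Cross-terms: -4, -21, -41, -37, -12, -48, -18  ⇒  Σ = -181
Signed area = Σ/2 = -90.5 (negative ⇒ clockwise traversal).

-90.5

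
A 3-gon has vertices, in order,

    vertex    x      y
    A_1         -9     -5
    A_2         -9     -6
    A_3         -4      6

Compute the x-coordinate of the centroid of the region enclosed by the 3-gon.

Apply the shoelace (surveyor's) formula. First the cross-terms c_i = x_i·y_{i+1} − x_{i+1}·y_i:
  9, -78, 74  ⇒  2A = 5, A = 2.5.
Then Σ (x_i + x_{i+1})·c_i = -110, so x̄ = -110 / (6·2.5) = -22/3.

-22/3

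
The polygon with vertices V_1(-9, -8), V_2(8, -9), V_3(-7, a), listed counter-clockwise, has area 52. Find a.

-2

Write out the shoelace sum; only the two edges meeting at V_3 involve a:
2·Area = [(8·a − (-7)·(-9)) + ((-7)·(-8) − (-9)·a)] + 145
       = 17·a + 138 = 104
⇒ a = -2.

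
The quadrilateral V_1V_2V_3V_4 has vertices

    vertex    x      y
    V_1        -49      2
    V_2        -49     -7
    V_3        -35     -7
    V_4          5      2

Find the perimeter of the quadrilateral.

|V_1V_2| = √((0)² + (-9)²) = √81 = 9
|V_2V_3| = √((14)² + (0)²) = √196 = 14
|V_3V_4| = √((40)² + (9)²) = √1681 = 41
|V_4V_1| = √((-54)² + (0)²) = √2916 = 54
Perimeter = 9 + 14 + 41 + 54 = 118.

118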